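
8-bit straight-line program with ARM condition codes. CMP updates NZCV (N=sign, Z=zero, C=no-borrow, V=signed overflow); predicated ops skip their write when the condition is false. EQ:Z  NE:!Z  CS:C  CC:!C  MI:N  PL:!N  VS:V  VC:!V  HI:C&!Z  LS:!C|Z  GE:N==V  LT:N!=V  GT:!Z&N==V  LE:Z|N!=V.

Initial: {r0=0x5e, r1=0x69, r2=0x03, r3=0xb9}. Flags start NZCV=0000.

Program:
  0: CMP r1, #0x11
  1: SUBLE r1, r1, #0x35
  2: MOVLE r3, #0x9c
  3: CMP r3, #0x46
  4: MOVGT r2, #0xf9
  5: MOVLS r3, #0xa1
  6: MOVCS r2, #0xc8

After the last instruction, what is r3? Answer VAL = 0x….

VAL = 0xb9

[0] flags=0010 → (cmp)
[1] flags=0010 LE?F → skip
[2] flags=0010 LE?F → skip
[3] flags=0011 → (cmp)
[4] flags=0011 GT?F → skip
[5] flags=0011 LS?F → skip
[6] flags=0011 CS?T → r2=0xc8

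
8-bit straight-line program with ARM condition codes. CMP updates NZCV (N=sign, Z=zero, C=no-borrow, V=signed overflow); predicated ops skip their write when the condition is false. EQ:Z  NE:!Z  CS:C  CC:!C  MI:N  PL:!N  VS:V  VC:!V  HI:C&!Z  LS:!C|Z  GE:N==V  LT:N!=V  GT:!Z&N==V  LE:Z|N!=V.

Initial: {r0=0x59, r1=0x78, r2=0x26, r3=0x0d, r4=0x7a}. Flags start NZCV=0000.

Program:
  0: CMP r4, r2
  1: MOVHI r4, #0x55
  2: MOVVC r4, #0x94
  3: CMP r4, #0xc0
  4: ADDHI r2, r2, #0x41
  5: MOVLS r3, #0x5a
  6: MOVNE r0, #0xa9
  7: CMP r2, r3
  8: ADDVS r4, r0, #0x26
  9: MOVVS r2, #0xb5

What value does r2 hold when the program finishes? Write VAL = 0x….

VAL = 0x26

0: ✓ CMP  NZCV=0010
1: ✓ MOVHI  r4←0x55
2: ✓ MOVVC  r4←0x94
3: ✓ CMP  NZCV=1000
4: · ADDHI
5: ✓ MOVLS  r3←0x5a
6: ✓ MOVNE  r0←0xa9
7: ✓ CMP  NZCV=1000
8: · ADDVS
9: · MOVVS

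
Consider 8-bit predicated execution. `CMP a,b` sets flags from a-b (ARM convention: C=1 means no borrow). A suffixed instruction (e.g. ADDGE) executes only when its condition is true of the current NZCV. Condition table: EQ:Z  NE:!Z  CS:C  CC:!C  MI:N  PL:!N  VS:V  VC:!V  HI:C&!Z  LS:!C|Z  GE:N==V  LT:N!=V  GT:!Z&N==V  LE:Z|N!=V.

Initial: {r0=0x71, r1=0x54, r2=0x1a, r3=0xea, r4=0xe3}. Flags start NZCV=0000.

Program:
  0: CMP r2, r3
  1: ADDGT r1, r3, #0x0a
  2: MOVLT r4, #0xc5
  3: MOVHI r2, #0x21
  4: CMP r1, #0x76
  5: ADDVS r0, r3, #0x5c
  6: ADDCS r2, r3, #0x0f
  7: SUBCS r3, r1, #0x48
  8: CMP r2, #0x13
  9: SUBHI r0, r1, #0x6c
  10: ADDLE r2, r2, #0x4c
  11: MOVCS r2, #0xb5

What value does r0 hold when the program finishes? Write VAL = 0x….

VAL = 0x88

[0] flags=0000 → (cmp)
[1] flags=0000 GT?T → r1=0xf4
[2] flags=0000 LT?F → skip
[3] flags=0000 HI?F → skip
[4] flags=0011 → (cmp)
[5] flags=0011 VS?T → r0=0x46
[6] flags=0011 CS?T → r2=0xf9
[7] flags=0011 CS?T → r3=0xac
[8] flags=1010 → (cmp)
[9] flags=1010 HI?T → r0=0x88
[10] flags=1010 LE?T → r2=0x45
[11] flags=1010 CS?T → r2=0xb5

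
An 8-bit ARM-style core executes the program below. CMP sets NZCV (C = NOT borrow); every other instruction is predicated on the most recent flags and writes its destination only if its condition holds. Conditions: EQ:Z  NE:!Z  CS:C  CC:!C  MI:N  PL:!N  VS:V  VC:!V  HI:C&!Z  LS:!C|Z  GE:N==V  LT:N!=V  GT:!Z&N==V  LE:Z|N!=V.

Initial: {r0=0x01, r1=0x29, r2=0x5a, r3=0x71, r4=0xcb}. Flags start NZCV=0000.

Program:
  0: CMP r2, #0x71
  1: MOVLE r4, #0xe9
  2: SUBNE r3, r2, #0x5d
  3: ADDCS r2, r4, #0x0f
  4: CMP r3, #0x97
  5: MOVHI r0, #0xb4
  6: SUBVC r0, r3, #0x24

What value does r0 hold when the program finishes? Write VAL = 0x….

VAL = 0xd9

0: ✓ CMP  NZCV=1000
1: ✓ MOVLE  r4←0xe9
2: ✓ SUBNE  r3←0xfd
3: · ADDCS
4: ✓ CMP  NZCV=0010
5: ✓ MOVHI  r0←0xb4
6: ✓ SUBVC  r0←0xd9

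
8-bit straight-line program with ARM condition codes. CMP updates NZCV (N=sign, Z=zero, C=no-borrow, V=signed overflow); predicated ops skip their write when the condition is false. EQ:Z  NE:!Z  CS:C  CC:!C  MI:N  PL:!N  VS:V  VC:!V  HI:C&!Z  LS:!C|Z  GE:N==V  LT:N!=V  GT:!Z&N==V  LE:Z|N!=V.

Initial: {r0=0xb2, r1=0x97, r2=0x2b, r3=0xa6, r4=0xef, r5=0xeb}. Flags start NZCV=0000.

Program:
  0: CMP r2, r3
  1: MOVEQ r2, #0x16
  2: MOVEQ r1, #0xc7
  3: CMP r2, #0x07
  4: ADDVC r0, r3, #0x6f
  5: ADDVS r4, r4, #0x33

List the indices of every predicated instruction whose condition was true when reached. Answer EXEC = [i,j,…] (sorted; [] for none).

EXEC = [4]

0: ✓ CMP  NZCV=1001
1: · MOVEQ
2: · MOVEQ
3: ✓ CMP  NZCV=0010
4: ✓ ADDVC  r0←0x15
5: · ADDVS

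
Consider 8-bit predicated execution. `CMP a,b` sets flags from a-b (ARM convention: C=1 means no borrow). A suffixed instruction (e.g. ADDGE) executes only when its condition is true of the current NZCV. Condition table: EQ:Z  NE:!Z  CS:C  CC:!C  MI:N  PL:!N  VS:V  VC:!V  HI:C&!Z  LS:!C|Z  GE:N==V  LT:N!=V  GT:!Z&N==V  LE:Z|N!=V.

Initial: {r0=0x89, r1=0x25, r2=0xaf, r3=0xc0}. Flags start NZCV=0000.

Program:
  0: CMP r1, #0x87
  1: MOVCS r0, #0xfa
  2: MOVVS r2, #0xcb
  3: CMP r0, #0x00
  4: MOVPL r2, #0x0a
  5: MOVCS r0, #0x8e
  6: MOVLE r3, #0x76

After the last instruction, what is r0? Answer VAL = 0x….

VAL = 0x8e

0: ✓ CMP  NZCV=1001
1: · MOVCS
2: ✓ MOVVS  r2←0xcb
3: ✓ CMP  NZCV=1010
4: · MOVPL
5: ✓ MOVCS  r0←0x8e
6: ✓ MOVLE  r3←0x76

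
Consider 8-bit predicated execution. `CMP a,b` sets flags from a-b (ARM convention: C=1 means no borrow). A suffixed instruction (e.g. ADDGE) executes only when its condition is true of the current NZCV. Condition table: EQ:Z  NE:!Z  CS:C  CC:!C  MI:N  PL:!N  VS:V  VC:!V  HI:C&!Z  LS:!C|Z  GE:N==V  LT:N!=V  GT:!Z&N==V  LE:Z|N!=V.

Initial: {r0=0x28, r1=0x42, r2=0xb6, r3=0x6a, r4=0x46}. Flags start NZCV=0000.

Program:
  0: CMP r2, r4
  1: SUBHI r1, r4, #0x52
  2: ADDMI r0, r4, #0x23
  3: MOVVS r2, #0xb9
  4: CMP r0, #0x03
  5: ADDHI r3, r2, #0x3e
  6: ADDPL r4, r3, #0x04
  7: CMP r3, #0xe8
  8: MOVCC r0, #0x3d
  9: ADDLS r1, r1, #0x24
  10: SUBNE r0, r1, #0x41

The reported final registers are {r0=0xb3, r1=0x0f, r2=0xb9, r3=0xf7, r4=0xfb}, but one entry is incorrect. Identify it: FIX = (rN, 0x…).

[0] flags=0011 → (cmp)
[1] flags=0011 HI?T → r1=0xf4
[2] flags=0011 MI?F → skip
[3] flags=0011 VS?T → r2=0xb9
[4] flags=0010 → (cmp)
[5] flags=0010 HI?T → r3=0xf7
[6] flags=0010 PL?T → r4=0xfb
[7] flags=0010 → (cmp)
[8] flags=0010 CC?F → skip
[9] flags=0010 LS?F → skip
[10] flags=0010 NE?T → r0=0xb3

FIX = (r1, 0xf4)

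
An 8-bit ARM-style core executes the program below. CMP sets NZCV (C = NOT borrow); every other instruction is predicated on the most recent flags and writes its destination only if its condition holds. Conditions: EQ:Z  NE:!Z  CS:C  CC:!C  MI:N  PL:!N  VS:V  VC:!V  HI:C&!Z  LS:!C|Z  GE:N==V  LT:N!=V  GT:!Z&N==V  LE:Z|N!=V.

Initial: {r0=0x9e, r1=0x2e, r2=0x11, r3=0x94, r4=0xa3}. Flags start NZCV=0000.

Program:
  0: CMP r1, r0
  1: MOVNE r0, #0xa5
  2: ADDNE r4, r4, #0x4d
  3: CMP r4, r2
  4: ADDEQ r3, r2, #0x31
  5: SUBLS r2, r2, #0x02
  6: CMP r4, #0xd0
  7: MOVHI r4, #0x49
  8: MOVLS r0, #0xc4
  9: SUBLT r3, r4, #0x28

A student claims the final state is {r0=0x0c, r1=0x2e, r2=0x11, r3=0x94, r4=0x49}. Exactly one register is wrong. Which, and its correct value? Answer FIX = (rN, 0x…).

0: ✓ CMP  NZCV=1001
1: ✓ MOVNE  r0←0xa5
2: ✓ ADDNE  r4←0xf0
3: ✓ CMP  NZCV=1010
4: · ADDEQ
5: · SUBLS
6: ✓ CMP  NZCV=0010
7: ✓ MOVHI  r4←0x49
8: · MOVLS
9: · SUBLT

FIX = (r0, 0xa5)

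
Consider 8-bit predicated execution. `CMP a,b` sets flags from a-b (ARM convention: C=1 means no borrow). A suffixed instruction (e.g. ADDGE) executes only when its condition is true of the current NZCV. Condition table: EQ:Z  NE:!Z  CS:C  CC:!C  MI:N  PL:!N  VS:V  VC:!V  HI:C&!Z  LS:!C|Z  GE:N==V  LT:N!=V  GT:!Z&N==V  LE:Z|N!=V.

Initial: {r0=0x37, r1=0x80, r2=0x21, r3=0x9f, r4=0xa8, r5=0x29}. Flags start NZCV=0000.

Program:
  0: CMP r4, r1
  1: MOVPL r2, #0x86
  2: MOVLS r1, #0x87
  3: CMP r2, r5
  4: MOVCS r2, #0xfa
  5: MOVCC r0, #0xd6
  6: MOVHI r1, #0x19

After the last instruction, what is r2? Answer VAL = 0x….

VAL = 0xfa

[0] flags=0010 → (cmp)
[1] flags=0010 PL?T → r2=0x86
[2] flags=0010 LS?F → skip
[3] flags=0011 → (cmp)
[4] flags=0011 CS?T → r2=0xfa
[5] flags=0011 CC?F → skip
[6] flags=0011 HI?T → r1=0x19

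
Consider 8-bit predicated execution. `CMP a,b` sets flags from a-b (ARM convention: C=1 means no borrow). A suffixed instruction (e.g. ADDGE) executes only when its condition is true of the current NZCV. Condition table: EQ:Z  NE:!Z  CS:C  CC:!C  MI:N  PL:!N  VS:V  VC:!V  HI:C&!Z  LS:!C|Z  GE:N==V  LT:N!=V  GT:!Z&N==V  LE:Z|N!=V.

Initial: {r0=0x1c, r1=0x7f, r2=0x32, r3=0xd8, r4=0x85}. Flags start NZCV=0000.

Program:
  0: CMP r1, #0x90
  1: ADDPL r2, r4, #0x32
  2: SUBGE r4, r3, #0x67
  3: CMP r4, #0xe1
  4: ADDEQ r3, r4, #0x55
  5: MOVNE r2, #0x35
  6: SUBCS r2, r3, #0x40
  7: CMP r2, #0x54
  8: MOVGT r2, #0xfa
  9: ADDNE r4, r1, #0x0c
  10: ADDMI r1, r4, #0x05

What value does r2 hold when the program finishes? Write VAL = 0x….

[0] flags=1001 → (cmp)
[1] flags=1001 PL?F → skip
[2] flags=1001 GE?T → r4=0x71
[3] flags=1001 → (cmp)
[4] flags=1001 EQ?F → skip
[5] flags=1001 NE?T → r2=0x35
[6] flags=1001 CS?F → skip
[7] flags=1000 → (cmp)
[8] flags=1000 GT?F → skip
[9] flags=1000 NE?T → r4=0x8b
[10] flags=1000 MI?T → r1=0x90

VAL = 0x35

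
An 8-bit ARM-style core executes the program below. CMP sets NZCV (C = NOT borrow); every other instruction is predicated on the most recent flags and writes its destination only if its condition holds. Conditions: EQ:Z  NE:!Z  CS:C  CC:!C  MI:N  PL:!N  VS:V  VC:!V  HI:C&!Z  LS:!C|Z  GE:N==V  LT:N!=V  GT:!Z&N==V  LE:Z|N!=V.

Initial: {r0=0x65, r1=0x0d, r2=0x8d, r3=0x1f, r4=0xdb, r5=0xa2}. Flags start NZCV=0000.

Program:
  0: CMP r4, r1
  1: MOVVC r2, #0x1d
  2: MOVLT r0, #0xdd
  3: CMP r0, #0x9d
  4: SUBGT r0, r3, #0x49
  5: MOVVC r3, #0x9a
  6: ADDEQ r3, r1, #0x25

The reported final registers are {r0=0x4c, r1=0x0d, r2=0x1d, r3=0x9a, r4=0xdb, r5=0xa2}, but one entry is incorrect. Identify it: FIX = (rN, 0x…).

FIX = (r0, 0xd6)

0: ✓ CMP  NZCV=1010
1: ✓ MOVVC  r2←0x1d
2: ✓ MOVLT  r0←0xdd
3: ✓ CMP  NZCV=0010
4: ✓ SUBGT  r0←0xd6
5: ✓ MOVVC  r3←0x9a
6: · ADDEQ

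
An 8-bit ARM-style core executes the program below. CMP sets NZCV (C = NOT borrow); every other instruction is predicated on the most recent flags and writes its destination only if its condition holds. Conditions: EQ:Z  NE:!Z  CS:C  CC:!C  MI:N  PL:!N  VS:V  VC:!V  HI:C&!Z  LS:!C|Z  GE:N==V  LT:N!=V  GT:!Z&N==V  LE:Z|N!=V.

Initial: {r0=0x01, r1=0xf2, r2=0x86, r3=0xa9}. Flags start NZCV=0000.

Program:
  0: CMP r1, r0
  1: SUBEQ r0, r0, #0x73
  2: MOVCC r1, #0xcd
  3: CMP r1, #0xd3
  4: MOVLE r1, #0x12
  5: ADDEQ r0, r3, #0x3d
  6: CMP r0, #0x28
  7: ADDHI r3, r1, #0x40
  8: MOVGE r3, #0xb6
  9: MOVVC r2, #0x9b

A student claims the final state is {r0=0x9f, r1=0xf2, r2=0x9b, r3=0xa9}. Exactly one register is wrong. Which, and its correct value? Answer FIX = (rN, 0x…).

[0] flags=1010 → (cmp)
[1] flags=1010 EQ?F → skip
[2] flags=1010 CC?F → skip
[3] flags=0010 → (cmp)
[4] flags=0010 LE?F → skip
[5] flags=0010 EQ?F → skip
[6] flags=1000 → (cmp)
[7] flags=1000 HI?F → skip
[8] flags=1000 GE?F → skip
[9] flags=1000 VC?T → r2=0x9b

FIX = (r0, 0x01)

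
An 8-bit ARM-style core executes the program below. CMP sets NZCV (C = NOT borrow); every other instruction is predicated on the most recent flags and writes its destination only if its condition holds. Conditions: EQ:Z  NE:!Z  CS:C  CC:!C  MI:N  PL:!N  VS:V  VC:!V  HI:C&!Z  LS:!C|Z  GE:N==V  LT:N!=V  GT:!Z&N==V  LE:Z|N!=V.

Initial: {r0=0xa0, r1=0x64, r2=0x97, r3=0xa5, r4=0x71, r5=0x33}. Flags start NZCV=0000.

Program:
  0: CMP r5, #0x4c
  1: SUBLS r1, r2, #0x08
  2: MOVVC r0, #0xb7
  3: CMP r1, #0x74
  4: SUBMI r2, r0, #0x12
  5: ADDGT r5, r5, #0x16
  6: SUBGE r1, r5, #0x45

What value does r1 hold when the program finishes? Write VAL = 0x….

VAL = 0x8f

0: ✓ CMP  NZCV=1000
1: ✓ SUBLS  r1←0x8f
2: ✓ MOVVC  r0←0xb7
3: ✓ CMP  NZCV=0011
4: · SUBMI
5: · ADDGT
6: · SUBGE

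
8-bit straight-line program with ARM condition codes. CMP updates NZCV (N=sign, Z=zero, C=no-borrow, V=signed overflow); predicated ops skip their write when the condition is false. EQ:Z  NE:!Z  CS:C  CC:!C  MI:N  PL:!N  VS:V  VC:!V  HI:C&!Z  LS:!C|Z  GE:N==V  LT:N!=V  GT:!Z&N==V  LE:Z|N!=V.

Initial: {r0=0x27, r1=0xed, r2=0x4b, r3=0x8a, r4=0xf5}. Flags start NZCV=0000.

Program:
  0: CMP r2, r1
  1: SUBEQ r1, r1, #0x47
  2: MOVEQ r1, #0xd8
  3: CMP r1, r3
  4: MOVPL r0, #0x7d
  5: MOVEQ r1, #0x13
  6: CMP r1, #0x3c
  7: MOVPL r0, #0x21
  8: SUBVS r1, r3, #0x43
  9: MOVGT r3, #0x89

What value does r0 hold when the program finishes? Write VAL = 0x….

[0] flags=0000 → (cmp)
[1] flags=0000 EQ?F → skip
[2] flags=0000 EQ?F → skip
[3] flags=0010 → (cmp)
[4] flags=0010 PL?T → r0=0x7d
[5] flags=0010 EQ?F → skip
[6] flags=1010 → (cmp)
[7] flags=1010 PL?F → skip
[8] flags=1010 VS?F → skip
[9] flags=1010 GT?F → skip

VAL = 0x7d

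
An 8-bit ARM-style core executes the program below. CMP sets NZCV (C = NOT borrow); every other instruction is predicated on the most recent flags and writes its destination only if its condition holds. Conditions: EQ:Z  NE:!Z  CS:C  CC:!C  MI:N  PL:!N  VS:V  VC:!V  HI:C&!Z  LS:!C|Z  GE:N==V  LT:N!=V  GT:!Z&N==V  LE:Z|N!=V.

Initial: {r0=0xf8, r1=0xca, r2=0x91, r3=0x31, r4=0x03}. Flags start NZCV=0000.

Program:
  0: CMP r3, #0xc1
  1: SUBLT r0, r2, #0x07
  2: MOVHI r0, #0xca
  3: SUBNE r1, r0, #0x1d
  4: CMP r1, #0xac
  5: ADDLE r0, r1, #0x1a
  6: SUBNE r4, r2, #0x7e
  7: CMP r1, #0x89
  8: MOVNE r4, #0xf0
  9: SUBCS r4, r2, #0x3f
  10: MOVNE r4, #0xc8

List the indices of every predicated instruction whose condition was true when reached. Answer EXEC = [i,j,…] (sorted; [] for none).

0: ✓ CMP  NZCV=0000
1: · SUBLT
2: · MOVHI
3: ✓ SUBNE  r1←0xdb
4: ✓ CMP  NZCV=0010
5: · ADDLE
6: ✓ SUBNE  r4←0x13
7: ✓ CMP  NZCV=0010
8: ✓ MOVNE  r4←0xf0
9: ✓ SUBCS  r4←0x52
10: ✓ MOVNE  r4←0xc8

EXEC = [3,6,8,9,10]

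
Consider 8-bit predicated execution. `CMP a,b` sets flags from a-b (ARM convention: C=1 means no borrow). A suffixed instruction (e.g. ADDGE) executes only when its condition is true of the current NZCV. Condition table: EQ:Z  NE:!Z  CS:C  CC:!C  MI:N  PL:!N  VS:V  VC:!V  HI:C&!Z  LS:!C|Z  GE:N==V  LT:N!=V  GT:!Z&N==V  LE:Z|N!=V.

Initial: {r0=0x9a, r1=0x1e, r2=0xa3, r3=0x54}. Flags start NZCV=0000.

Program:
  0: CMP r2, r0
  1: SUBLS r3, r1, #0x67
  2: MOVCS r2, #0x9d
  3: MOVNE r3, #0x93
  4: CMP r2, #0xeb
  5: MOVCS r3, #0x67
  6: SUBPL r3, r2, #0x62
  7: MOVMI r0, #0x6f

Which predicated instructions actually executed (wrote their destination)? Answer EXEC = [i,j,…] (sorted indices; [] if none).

EXEC = [2,3,7]

0: ✓ CMP  NZCV=0010
1: · SUBLS
2: ✓ MOVCS  r2←0x9d
3: ✓ MOVNE  r3←0x93
4: ✓ CMP  NZCV=1000
5: · MOVCS
6: · SUBPL
7: ✓ MOVMI  r0←0x6f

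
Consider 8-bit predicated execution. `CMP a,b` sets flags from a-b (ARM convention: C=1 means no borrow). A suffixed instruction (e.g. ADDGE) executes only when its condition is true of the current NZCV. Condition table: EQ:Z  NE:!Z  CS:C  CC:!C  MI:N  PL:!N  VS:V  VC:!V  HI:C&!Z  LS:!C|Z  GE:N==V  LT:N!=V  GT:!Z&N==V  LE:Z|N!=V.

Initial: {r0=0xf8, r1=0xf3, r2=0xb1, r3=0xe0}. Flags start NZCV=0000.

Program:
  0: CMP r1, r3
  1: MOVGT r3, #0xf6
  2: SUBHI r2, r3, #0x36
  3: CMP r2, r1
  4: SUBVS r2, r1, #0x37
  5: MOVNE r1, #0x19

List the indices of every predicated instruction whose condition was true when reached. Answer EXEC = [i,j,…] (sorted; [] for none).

EXEC = [1,2,5]

[0] flags=0010 → (cmp)
[1] flags=0010 GT?T → r3=0xf6
[2] flags=0010 HI?T → r2=0xc0
[3] flags=1000 → (cmp)
[4] flags=1000 VS?F → skip
[5] flags=1000 NE?T → r1=0x19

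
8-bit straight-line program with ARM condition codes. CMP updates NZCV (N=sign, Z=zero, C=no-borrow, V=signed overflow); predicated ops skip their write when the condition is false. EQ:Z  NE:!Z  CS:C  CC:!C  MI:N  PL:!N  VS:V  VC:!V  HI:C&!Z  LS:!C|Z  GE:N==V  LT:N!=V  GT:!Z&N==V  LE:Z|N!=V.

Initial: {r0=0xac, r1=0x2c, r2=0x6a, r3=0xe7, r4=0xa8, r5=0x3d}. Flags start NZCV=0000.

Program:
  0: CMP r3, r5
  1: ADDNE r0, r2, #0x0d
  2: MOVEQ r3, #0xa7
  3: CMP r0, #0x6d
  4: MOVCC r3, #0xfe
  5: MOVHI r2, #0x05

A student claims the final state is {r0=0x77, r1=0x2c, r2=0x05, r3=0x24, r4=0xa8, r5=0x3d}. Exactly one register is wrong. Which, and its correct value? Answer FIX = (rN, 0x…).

0: ✓ CMP  NZCV=1010
1: ✓ ADDNE  r0←0x77
2: · MOVEQ
3: ✓ CMP  NZCV=0010
4: · MOVCC
5: ✓ MOVHI  r2←0x05

FIX = (r3, 0xe7)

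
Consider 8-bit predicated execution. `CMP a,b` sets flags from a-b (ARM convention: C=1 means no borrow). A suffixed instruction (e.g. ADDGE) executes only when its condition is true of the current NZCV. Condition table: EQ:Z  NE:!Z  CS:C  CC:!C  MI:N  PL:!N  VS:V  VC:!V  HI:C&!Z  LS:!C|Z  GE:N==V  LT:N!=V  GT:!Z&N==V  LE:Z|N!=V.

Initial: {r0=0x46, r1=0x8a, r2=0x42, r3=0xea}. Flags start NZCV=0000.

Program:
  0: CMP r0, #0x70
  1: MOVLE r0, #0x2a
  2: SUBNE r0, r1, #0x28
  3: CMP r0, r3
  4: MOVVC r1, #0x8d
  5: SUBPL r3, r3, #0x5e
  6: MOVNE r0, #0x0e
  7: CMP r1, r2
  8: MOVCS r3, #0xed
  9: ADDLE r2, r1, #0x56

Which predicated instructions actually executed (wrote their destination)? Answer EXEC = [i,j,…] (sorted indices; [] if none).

EXEC = [1,2,4,5,6,8,9]

0: ✓ CMP  NZCV=1000
1: ✓ MOVLE  r0←0x2a
2: ✓ SUBNE  r0←0x62
3: ✓ CMP  NZCV=0000
4: ✓ MOVVC  r1←0x8d
5: ✓ SUBPL  r3←0x8c
6: ✓ MOVNE  r0←0x0e
7: ✓ CMP  NZCV=0011
8: ✓ MOVCS  r3←0xed
9: ✓ ADDLE  r2←0xe3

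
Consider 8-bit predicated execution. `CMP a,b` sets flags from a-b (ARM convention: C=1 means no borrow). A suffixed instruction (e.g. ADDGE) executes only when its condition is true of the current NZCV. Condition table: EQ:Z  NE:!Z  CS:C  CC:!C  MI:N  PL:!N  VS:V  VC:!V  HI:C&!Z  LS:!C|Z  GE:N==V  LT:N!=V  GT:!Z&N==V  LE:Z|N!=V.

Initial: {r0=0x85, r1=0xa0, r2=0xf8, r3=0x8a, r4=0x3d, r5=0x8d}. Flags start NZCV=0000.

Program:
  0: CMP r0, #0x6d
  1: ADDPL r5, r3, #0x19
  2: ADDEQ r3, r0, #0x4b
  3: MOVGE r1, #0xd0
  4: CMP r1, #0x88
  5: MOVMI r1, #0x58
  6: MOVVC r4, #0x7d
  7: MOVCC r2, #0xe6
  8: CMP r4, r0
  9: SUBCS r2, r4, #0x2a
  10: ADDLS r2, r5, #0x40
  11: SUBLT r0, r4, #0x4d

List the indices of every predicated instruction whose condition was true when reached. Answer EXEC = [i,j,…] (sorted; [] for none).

EXEC = [1,6,10]

0: ✓ CMP  NZCV=0011
1: ✓ ADDPL  r5←0xa3
2: · ADDEQ
3: · MOVGE
4: ✓ CMP  NZCV=0010
5: · MOVMI
6: ✓ MOVVC  r4←0x7d
7: · MOVCC
8: ✓ CMP  NZCV=1001
9: · SUBCS
10: ✓ ADDLS  r2←0xe3
11: · SUBLT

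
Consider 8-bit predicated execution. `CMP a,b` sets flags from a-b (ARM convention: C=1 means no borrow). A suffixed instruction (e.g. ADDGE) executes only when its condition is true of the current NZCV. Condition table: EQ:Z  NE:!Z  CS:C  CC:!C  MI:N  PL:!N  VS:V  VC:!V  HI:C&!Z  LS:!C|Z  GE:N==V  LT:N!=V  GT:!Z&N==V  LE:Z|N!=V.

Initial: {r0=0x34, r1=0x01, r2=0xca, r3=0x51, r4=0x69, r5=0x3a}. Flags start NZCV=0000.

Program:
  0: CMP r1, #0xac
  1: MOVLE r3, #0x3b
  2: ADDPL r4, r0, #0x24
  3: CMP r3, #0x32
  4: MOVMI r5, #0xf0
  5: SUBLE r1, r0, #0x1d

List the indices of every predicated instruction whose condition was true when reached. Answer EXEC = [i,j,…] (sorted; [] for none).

0: ✓ CMP  NZCV=0000
1: · MOVLE
2: ✓ ADDPL  r4←0x58
3: ✓ CMP  NZCV=0010
4: · MOVMI
5: · SUBLE

EXEC = [2]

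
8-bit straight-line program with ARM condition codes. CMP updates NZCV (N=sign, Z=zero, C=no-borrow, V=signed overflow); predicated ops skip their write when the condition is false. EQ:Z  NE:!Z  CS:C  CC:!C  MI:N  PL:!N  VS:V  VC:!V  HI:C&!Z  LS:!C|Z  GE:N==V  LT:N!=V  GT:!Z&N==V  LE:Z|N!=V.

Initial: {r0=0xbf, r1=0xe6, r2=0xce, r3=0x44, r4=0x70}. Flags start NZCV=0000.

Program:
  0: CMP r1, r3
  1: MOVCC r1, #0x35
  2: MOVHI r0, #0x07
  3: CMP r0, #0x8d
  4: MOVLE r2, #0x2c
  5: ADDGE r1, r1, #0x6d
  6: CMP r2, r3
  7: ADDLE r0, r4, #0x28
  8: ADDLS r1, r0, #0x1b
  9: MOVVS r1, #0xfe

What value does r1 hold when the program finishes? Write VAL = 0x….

[0] flags=1010 → (cmp)
[1] flags=1010 CC?F → skip
[2] flags=1010 HI?T → r0=0x07
[3] flags=0000 → (cmp)
[4] flags=0000 LE?F → skip
[5] flags=0000 GE?T → r1=0x53
[6] flags=1010 → (cmp)
[7] flags=1010 LE?T → r0=0x98
[8] flags=1010 LS?F → skip
[9] flags=1010 VS?F → skip

VAL = 0x53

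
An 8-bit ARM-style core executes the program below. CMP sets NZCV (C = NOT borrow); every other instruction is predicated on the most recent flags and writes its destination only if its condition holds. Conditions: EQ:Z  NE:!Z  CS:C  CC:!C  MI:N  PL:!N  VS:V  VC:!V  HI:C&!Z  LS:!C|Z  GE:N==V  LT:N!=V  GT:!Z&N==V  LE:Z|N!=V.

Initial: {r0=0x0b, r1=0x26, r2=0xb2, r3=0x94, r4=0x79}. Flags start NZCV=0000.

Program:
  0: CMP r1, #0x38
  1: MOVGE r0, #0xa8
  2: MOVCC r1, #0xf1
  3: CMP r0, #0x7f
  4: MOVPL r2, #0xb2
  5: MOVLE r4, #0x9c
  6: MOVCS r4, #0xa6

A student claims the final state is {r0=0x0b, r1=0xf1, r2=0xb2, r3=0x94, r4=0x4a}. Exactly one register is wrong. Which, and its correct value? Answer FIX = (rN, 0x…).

FIX = (r4, 0x9c)

0: ✓ CMP  NZCV=1000
1: · MOVGE
2: ✓ MOVCC  r1←0xf1
3: ✓ CMP  NZCV=1000
4: · MOVPL
5: ✓ MOVLE  r4←0x9c
6: · MOVCS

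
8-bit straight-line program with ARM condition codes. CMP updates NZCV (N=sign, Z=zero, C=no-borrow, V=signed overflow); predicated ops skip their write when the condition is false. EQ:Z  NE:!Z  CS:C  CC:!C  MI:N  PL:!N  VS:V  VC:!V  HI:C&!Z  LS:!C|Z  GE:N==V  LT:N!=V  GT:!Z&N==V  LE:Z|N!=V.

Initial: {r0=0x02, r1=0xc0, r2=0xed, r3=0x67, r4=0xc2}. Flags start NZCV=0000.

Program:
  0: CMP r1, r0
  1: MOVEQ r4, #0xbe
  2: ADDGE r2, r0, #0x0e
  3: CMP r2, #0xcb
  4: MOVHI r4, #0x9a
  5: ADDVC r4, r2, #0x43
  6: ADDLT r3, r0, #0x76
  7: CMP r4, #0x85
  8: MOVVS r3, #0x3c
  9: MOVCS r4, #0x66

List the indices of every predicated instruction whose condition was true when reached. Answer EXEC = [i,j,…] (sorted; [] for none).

EXEC = [4,5,8]

0: ✓ CMP  NZCV=1010
1: · MOVEQ
2: · ADDGE
3: ✓ CMP  NZCV=0010
4: ✓ MOVHI  r4←0x9a
5: ✓ ADDVC  r4←0x30
6: · ADDLT
7: ✓ CMP  NZCV=1001
8: ✓ MOVVS  r3←0x3c
9: · MOVCS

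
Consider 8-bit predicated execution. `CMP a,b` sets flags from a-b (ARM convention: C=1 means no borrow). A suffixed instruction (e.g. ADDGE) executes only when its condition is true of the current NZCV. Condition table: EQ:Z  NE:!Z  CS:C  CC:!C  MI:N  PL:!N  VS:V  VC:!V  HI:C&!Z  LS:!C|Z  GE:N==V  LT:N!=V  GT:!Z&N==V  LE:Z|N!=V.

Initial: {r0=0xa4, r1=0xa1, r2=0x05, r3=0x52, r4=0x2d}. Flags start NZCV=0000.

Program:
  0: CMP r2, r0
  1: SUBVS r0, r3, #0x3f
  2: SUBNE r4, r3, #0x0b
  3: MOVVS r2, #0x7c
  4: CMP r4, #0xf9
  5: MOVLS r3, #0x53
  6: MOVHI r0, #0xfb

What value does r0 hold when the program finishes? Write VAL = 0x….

VAL = 0xa4

0: ✓ CMP  NZCV=0000
1: · SUBVS
2: ✓ SUBNE  r4←0x47
3: · MOVVS
4: ✓ CMP  NZCV=0000
5: ✓ MOVLS  r3←0x53
6: · MOVHI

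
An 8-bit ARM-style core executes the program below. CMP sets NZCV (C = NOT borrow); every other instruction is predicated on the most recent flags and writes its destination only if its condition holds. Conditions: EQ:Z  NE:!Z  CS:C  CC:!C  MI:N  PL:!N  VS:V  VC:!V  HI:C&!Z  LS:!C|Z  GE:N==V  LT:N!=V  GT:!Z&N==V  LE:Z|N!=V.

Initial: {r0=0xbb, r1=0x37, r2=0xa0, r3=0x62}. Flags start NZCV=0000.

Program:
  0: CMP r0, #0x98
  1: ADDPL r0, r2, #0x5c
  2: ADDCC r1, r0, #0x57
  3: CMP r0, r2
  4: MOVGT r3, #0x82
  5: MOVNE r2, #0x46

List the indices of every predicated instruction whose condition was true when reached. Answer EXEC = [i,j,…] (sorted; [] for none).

EXEC = [1,4,5]

0: ✓ CMP  NZCV=0010
1: ✓ ADDPL  r0←0xfc
2: · ADDCC
3: ✓ CMP  NZCV=0010
4: ✓ MOVGT  r3←0x82
5: ✓ MOVNE  r2←0x46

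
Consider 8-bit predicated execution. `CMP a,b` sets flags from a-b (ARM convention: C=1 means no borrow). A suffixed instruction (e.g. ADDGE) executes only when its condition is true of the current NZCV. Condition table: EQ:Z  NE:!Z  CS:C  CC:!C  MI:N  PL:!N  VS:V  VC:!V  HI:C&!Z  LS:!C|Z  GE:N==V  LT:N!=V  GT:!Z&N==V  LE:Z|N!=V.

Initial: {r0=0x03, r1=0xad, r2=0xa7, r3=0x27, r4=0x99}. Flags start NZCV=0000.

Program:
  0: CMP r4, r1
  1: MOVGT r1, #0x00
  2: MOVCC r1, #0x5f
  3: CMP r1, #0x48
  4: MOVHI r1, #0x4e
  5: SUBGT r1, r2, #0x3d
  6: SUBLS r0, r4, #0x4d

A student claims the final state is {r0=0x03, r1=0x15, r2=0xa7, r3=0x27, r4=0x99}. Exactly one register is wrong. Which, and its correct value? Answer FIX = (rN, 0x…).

0: ✓ CMP  NZCV=1000
1: · MOVGT
2: ✓ MOVCC  r1←0x5f
3: ✓ CMP  NZCV=0010
4: ✓ MOVHI  r1←0x4e
5: ✓ SUBGT  r1←0x6a
6: · SUBLS

FIX = (r1, 0x6a)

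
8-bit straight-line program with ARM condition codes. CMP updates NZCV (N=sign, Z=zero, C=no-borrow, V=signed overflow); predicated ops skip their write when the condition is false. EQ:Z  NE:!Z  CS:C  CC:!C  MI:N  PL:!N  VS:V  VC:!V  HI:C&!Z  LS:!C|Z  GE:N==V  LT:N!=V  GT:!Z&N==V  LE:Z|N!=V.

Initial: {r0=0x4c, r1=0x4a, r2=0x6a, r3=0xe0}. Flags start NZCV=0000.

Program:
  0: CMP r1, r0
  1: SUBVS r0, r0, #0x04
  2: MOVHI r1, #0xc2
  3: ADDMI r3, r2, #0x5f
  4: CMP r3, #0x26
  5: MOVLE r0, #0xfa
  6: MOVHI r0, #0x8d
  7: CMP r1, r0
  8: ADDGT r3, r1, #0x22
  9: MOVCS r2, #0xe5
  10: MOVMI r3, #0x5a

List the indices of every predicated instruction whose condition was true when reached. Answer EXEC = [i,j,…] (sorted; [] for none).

EXEC = [3,5,6,8,10]

0: ✓ CMP  NZCV=1000
1: · SUBVS
2: · MOVHI
3: ✓ ADDMI  r3←0xc9
4: ✓ CMP  NZCV=1010
5: ✓ MOVLE  r0←0xfa
6: ✓ MOVHI  r0←0x8d
7: ✓ CMP  NZCV=1001
8: ✓ ADDGT  r3←0x6c
9: · MOVCS
10: ✓ MOVMI  r3←0x5a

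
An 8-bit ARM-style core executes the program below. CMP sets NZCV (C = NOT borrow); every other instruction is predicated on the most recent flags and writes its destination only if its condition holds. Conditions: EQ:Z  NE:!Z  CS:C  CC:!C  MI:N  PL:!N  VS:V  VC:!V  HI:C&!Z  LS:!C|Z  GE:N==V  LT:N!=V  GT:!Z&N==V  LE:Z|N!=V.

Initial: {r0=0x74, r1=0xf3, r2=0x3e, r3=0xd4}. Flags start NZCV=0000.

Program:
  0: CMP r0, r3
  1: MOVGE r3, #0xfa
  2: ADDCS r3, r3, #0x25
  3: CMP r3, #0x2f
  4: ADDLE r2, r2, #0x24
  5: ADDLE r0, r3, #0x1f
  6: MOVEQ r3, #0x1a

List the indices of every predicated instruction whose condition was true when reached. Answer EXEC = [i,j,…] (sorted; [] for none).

0: ✓ CMP  NZCV=1001
1: ✓ MOVGE  r3←0xfa
2: · ADDCS
3: ✓ CMP  NZCV=1010
4: ✓ ADDLE  r2←0x62
5: ✓ ADDLE  r0←0x19
6: · MOVEQ

EXEC = [1,4,5]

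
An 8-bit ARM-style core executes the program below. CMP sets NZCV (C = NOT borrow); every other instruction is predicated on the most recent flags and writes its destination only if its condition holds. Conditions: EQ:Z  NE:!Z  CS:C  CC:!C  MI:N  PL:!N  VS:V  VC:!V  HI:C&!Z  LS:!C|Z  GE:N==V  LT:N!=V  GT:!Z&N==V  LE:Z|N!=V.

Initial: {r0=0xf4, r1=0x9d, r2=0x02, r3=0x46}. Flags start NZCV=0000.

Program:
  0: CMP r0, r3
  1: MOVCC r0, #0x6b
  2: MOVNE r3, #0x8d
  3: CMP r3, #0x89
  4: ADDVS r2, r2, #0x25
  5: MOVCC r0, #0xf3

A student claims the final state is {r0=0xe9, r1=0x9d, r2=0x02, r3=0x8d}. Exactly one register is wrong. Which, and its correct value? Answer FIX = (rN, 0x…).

FIX = (r0, 0xf4)

[0] flags=1010 → (cmp)
[1] flags=1010 CC?F → skip
[2] flags=1010 NE?T → r3=0x8d
[3] flags=0010 → (cmp)
[4] flags=0010 VS?F → skip
[5] flags=0010 CC?F → skip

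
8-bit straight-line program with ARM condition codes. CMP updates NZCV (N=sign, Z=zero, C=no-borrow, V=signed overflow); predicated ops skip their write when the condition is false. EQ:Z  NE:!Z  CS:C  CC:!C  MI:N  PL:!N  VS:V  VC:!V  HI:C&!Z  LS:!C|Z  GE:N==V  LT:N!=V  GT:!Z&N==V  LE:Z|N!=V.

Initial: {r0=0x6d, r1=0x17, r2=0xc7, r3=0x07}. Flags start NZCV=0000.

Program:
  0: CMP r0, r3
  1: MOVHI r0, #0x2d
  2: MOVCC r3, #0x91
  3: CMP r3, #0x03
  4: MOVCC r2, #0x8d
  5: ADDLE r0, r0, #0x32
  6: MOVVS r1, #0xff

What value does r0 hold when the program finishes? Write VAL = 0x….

VAL = 0x2d

0: ✓ CMP  NZCV=0010
1: ✓ MOVHI  r0←0x2d
2: · MOVCC
3: ✓ CMP  NZCV=0010
4: · MOVCC
5: · ADDLE
6: · MOVVS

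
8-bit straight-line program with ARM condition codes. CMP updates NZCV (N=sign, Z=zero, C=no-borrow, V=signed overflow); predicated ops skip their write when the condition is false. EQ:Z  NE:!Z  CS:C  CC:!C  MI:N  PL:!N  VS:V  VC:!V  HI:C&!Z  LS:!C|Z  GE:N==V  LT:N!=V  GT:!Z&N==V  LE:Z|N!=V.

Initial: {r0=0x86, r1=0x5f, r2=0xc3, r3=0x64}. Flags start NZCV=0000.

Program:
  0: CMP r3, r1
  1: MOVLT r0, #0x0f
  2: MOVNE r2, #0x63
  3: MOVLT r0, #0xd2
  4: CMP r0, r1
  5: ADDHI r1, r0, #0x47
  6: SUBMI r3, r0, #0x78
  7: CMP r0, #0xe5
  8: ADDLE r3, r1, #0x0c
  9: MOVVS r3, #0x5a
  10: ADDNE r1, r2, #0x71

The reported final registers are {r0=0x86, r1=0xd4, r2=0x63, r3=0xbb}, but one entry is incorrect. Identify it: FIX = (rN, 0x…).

FIX = (r3, 0xd9)

[0] flags=0010 → (cmp)
[1] flags=0010 LT?F → skip
[2] flags=0010 NE?T → r2=0x63
[3] flags=0010 LT?F → skip
[4] flags=0011 → (cmp)
[5] flags=0011 HI?T → r1=0xcd
[6] flags=0011 MI?F → skip
[7] flags=1000 → (cmp)
[8] flags=1000 LE?T → r3=0xd9
[9] flags=1000 VS?F → skip
[10] flags=1000 NE?T → r1=0xd4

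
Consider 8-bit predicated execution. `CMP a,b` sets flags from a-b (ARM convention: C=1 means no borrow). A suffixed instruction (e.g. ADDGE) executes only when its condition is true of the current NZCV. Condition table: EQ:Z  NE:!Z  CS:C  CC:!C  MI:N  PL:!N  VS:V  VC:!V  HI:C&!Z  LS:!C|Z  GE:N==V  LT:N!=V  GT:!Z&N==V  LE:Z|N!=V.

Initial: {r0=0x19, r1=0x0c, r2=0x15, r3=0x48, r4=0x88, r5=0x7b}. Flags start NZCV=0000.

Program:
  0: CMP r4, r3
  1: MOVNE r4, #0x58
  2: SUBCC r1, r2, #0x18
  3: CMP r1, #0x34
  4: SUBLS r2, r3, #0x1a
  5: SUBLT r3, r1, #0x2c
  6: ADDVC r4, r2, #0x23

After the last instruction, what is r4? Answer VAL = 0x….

VAL = 0x51

[0] flags=0011 → (cmp)
[1] flags=0011 NE?T → r4=0x58
[2] flags=0011 CC?F → skip
[3] flags=1000 → (cmp)
[4] flags=1000 LS?T → r2=0x2e
[5] flags=1000 LT?T → r3=0xe0
[6] flags=1000 VC?T → r4=0x51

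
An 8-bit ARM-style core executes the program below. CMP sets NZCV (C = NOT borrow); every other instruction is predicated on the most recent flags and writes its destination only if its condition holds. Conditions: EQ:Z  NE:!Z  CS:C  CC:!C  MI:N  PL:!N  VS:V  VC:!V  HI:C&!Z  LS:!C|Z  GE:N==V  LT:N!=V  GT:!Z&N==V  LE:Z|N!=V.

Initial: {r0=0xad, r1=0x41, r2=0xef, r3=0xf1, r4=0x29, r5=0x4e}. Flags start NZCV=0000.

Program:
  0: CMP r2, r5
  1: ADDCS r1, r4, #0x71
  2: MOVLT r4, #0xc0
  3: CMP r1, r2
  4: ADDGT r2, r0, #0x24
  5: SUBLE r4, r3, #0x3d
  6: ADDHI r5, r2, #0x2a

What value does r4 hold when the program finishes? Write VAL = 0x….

[0] flags=1010 → (cmp)
[1] flags=1010 CS?T → r1=0x9a
[2] flags=1010 LT?T → r4=0xc0
[3] flags=1000 → (cmp)
[4] flags=1000 GT?F → skip
[5] flags=1000 LE?T → r4=0xb4
[6] flags=1000 HI?F → skip

VAL = 0xb4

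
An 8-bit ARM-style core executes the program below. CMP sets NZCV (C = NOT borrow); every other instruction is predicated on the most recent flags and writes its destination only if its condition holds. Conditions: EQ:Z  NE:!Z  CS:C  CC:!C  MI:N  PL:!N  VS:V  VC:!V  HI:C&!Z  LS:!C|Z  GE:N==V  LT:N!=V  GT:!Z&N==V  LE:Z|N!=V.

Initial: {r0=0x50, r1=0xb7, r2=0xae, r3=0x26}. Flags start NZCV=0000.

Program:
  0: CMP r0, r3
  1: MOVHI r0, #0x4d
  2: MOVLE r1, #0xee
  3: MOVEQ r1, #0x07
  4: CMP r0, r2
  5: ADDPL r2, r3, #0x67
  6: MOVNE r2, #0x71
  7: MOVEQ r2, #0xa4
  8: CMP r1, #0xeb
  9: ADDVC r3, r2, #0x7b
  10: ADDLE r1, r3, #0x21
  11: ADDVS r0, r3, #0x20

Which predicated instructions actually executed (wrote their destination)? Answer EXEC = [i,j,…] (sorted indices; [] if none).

EXEC = [1,6,9,10]

[0] flags=0010 → (cmp)
[1] flags=0010 HI?T → r0=0x4d
[2] flags=0010 LE?F → skip
[3] flags=0010 EQ?F → skip
[4] flags=1001 → (cmp)
[5] flags=1001 PL?F → skip
[6] flags=1001 NE?T → r2=0x71
[7] flags=1001 EQ?F → skip
[8] flags=1000 → (cmp)
[9] flags=1000 VC?T → r3=0xec
[10] flags=1000 LE?T → r1=0x0d
[11] flags=1000 VS?F → skip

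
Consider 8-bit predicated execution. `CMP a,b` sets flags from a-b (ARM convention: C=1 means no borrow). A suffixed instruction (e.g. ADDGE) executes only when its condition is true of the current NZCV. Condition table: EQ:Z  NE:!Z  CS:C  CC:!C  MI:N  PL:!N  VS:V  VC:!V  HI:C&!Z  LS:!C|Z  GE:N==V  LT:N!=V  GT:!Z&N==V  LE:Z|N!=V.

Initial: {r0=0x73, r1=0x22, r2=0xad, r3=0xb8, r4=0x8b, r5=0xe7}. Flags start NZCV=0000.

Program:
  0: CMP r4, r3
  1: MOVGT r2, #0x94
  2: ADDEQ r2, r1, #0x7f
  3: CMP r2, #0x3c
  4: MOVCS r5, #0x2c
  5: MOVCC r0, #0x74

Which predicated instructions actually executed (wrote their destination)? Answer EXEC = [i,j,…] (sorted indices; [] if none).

[0] flags=1000 → (cmp)
[1] flags=1000 GT?F → skip
[2] flags=1000 EQ?F → skip
[3] flags=0011 → (cmp)
[4] flags=0011 CS?T → r5=0x2c
[5] flags=0011 CC?F → skip

EXEC = [4]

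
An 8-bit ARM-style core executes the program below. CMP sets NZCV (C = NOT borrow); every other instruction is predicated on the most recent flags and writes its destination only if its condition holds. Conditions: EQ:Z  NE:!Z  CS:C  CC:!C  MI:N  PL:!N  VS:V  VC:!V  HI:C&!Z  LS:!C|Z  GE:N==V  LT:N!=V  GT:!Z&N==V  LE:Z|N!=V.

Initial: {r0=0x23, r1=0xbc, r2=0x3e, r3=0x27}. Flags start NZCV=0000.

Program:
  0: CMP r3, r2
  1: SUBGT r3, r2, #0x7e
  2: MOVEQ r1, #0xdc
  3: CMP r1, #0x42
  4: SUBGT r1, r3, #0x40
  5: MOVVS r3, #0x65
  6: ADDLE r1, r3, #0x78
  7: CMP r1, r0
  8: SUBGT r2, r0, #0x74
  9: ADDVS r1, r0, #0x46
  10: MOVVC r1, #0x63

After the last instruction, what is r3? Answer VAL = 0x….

0: ✓ CMP  NZCV=1000
1: · SUBGT
2: · MOVEQ
3: ✓ CMP  NZCV=0011
4: · SUBGT
5: ✓ MOVVS  r3←0x65
6: ✓ ADDLE  r1←0xdd
7: ✓ CMP  NZCV=1010
8: · SUBGT
9: · ADDVS
10: ✓ MOVVC  r1←0x63

VAL = 0x65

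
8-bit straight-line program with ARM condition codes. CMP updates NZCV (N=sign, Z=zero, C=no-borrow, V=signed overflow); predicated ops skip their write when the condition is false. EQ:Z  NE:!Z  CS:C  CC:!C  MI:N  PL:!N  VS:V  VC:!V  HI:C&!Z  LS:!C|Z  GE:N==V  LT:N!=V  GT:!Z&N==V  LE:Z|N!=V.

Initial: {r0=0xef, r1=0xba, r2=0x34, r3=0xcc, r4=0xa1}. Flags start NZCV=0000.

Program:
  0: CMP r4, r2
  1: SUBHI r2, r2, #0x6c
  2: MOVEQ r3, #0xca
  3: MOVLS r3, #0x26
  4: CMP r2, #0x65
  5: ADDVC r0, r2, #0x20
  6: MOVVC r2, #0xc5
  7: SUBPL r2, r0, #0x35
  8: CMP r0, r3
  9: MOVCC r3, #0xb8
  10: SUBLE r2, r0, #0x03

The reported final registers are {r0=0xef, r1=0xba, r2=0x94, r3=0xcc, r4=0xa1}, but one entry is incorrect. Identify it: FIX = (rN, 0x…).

FIX = (r2, 0xba)

0: ✓ CMP  NZCV=0011
1: ✓ SUBHI  r2←0xc8
2: · MOVEQ
3: · MOVLS
4: ✓ CMP  NZCV=0011
5: · ADDVC
6: · MOVVC
7: ✓ SUBPL  r2←0xba
8: ✓ CMP  NZCV=0010
9: · MOVCC
10: · SUBLE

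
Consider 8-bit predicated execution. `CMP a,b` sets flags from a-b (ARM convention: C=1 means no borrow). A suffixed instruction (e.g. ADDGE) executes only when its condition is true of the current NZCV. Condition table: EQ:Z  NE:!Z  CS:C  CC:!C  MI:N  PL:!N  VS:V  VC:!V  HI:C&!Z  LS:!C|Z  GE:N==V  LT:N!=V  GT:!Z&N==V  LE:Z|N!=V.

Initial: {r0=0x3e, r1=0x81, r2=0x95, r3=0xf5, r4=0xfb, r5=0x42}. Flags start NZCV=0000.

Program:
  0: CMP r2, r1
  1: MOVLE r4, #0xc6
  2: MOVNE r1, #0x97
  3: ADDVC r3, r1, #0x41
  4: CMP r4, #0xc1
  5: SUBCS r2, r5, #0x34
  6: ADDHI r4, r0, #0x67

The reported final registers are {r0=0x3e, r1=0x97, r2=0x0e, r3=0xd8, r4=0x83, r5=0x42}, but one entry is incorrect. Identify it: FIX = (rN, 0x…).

FIX = (r4, 0xa5)

[0] flags=0010 → (cmp)
[1] flags=0010 LE?F → skip
[2] flags=0010 NE?T → r1=0x97
[3] flags=0010 VC?T → r3=0xd8
[4] flags=0010 → (cmp)
[5] flags=0010 CS?T → r2=0x0e
[6] flags=0010 HI?T → r4=0xa5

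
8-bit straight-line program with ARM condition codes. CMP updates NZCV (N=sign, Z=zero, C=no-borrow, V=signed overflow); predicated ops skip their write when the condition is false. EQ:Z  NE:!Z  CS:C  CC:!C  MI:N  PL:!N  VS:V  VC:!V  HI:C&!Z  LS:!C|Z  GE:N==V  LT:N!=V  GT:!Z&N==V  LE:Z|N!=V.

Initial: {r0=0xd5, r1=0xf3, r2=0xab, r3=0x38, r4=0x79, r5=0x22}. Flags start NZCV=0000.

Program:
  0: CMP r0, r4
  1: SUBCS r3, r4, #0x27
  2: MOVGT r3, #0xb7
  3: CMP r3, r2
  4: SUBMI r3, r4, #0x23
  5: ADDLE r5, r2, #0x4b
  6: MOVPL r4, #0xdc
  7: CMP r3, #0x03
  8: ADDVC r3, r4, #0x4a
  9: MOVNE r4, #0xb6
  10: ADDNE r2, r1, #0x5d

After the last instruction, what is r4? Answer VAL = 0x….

[0] flags=0011 → (cmp)
[1] flags=0011 CS?T → r3=0x52
[2] flags=0011 GT?F → skip
[3] flags=1001 → (cmp)
[4] flags=1001 MI?T → r3=0x56
[5] flags=1001 LE?F → skip
[6] flags=1001 PL?F → skip
[7] flags=0010 → (cmp)
[8] flags=0010 VC?T → r3=0xc3
[9] flags=0010 NE?T → r4=0xb6
[10] flags=0010 NE?T → r2=0x50

VAL = 0xb6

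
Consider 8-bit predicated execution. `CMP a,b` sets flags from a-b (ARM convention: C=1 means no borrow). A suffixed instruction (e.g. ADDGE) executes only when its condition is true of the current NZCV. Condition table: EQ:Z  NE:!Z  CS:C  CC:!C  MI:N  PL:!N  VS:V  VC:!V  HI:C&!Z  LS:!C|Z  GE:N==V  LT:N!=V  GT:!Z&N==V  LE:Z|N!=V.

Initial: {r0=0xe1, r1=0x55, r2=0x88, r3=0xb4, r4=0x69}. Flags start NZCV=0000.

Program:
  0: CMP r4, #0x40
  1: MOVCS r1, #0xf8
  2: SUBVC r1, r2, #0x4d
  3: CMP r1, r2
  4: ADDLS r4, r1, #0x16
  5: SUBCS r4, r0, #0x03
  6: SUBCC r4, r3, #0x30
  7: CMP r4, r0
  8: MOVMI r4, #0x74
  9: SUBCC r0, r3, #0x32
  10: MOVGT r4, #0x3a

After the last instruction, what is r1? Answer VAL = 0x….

0: ✓ CMP  NZCV=0010
1: ✓ MOVCS  r1←0xf8
2: ✓ SUBVC  r1←0x3b
3: ✓ CMP  NZCV=1001
4: ✓ ADDLS  r4←0x51
5: · SUBCS
6: ✓ SUBCC  r4←0x84
7: ✓ CMP  NZCV=1000
8: ✓ MOVMI  r4←0x74
9: ✓ SUBCC  r0←0x82
10: · MOVGT

VAL = 0x3b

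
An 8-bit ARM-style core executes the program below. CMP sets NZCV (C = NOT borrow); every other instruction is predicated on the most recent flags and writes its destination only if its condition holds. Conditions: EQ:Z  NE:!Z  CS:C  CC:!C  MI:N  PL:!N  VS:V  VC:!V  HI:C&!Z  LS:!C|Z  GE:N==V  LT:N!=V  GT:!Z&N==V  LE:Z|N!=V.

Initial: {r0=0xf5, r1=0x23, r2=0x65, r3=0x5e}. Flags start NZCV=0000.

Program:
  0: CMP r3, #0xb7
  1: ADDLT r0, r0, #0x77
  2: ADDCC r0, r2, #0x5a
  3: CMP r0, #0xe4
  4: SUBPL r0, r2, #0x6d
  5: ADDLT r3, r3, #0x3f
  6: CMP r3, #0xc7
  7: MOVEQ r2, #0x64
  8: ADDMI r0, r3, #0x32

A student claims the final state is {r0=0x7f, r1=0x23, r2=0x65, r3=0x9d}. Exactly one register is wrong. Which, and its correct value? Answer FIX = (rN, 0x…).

[0] flags=1001 → (cmp)
[1] flags=1001 LT?F → skip
[2] flags=1001 CC?T → r0=0xbf
[3] flags=1000 → (cmp)
[4] flags=1000 PL?F → skip
[5] flags=1000 LT?T → r3=0x9d
[6] flags=1000 → (cmp)
[7] flags=1000 EQ?F → skip
[8] flags=1000 MI?T → r0=0xcf

FIX = (r0, 0xcf)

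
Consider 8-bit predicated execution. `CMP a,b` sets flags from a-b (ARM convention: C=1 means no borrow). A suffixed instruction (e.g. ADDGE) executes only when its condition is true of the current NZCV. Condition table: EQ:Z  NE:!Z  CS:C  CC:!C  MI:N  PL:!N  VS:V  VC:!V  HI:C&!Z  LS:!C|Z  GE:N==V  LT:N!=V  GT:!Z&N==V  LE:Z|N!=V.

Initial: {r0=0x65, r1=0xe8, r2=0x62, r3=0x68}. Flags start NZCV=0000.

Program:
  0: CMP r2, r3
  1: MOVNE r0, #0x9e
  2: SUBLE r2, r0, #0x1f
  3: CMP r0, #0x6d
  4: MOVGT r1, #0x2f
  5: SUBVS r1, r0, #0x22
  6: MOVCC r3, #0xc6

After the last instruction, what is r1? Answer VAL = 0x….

VAL = 0x7c

0: ✓ CMP  NZCV=1000
1: ✓ MOVNE  r0←0x9e
2: ✓ SUBLE  r2←0x7f
3: ✓ CMP  NZCV=0011
4: · MOVGT
5: ✓ SUBVS  r1←0x7c
6: · MOVCC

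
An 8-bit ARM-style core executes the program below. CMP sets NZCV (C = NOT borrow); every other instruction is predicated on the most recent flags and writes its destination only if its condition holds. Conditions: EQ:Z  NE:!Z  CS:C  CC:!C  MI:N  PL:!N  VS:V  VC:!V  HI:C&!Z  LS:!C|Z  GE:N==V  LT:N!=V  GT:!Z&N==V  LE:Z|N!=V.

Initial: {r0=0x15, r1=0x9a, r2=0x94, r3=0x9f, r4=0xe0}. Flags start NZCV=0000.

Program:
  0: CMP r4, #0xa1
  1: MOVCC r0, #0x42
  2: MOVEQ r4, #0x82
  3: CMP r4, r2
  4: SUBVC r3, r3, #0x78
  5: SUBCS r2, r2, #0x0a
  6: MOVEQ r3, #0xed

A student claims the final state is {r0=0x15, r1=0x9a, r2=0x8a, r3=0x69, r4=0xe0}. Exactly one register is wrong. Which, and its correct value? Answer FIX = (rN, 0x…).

0: ✓ CMP  NZCV=0010
1: · MOVCC
2: · MOVEQ
3: ✓ CMP  NZCV=0010
4: ✓ SUBVC  r3←0x27
5: ✓ SUBCS  r2←0x8a
6: · MOVEQ

FIX = (r3, 0x27)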